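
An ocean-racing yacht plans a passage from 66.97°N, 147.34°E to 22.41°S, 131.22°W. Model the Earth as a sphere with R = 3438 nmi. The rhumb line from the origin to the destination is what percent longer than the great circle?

Great circle: σ = 1.8724 rad → d_gc = Rσ = 6437.2 nmi
Rhumb: Δφ = -1.5600, Δλ = +1.4214, Δψ = -1.9925, q = Δφ/Δψ = 0.7829 → d_rh = R√(Δφ²+q²Δλ²) = 6588.0 nmi
Excess = (6588.0 − 6437.2) / 6437.2 = 150.8 / 6437.2 = 2.34% ≈ 2.3%

2.3%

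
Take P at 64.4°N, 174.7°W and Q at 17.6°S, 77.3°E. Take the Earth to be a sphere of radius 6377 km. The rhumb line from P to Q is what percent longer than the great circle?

4.7%

Great circle: σ = 1.9823 rad → d_gc = Rσ = 12640.9 km
Rhumb: Δφ = -1.4312, Δλ = -1.8850, Δψ = -1.7941, q = Δφ/Δψ = 0.7977 → d_rh = R√(Δφ²+q²Δλ²) = 13237.9 km
Excess = (13237.9 − 12640.9) / 12640.9 = 597.0 / 12640.9 = 4.72% ≈ 4.7%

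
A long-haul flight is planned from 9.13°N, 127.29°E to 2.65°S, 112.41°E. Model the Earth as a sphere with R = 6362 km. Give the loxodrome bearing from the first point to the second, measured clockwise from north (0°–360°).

231.5°

Meridional parts: M(φ₁)=+0.1600, M(φ₂)=-0.0463 → ΔM = -0.2063;  Δλ = -0.2597 rad
tan C = Δλ / ΔM = +1.2589 → C = 231.54°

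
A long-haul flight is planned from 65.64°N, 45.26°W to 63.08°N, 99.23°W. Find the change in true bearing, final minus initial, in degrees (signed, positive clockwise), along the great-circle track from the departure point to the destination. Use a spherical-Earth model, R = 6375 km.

Initial bearing θ₁ = atan2(sin Δλ cos φ₂, cos φ₁ sin φ₂ − sin φ₁ cos φ₂ cos Δλ) = 288.87°
Final bearing θ₂ = (initial bearing from the destination back to the start) + 180° = 239.55°
Δθ = θ₂ − θ₁ = -49.3°

-49.3°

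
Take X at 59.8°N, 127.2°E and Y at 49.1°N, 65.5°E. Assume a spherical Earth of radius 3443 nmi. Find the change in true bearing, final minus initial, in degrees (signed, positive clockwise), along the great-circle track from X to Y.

-52.0°

At departure: θ₁ = atan2(sin Δλ cos φ₂, cos φ₁ sin φ₂ − sin φ₁ cos φ₂ cos Δλ) = 280.99°
At arrival: θ₂ = atan2(sin Δλ cos φ₁, −cos φ₂ sin φ₁ + sin φ₂ cos φ₁ cos Δλ) = 228.95°
Δθ = θ₂ − θ₁ = -52.0°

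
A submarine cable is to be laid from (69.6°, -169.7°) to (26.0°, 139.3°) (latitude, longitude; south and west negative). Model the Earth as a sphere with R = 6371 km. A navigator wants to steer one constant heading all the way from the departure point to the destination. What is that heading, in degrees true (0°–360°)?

Δψ = ln[tan(π/4+φ₂/2)/tan(π/4+φ₁/2)] = -1.2450
Δλ = -0.8901 rad (taken the short way round)
course = atan2(Δλ, Δψ) = 215.56°

215.6°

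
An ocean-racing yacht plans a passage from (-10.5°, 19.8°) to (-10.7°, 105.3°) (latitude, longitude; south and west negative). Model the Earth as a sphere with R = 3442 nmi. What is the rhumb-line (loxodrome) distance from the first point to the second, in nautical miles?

5049 nmi

Δψ = ln[tan(π/4+φ₂/2)/tan(π/4+φ₁/2)] = -0.0036;  Δφ = -0.0035 rad,  Δλ = +1.4923 rad
q = Δφ/Δψ = 0.9829
d = R·√(Δφ² + q²Δλ²) = 3442·1.46680 = 5049 nmi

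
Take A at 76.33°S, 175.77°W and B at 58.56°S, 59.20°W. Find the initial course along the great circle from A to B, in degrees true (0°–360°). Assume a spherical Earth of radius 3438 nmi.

132.6°

θ = atan2( sin Δλ·cos φ₂ ,  cos φ₁ sin φ₂ − sin φ₁ cos φ₂ cos Δλ )
  = atan2(+0.4665, -0.4283) = 132.56°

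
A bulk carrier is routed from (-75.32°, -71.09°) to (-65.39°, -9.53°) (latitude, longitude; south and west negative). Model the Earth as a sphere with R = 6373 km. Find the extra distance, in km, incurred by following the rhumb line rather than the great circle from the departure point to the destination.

106 km

Great circle: cos σ = sin φ₁ sin φ₂ + cos φ₁ cos φ₂ cos Δλ,  σ = 0.3771 rad → d_gc = 2403.1 km
Rhumb line: Δψ = +0.5267, q = Δφ/Δψ = 0.3290, d_rh = R√(Δφ²+q²Δλ²) = 2509.2 km
Excess = 2509.2 − 2403.1 = 106.1 ≈ 106 km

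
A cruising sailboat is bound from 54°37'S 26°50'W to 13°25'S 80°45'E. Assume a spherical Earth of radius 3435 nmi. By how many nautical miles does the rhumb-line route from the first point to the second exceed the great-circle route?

352 nmi

Great circle: cos σ = sin φ₁ sin φ₂ + cos φ₁ cos φ₂ cos Δλ,  σ = 1.5518 rad → d_gc = 5330.3 nmi
Rhumb line: Δψ = +0.9063, q = Δφ/Δψ = 0.7934, d_rh = R√(Δφ²+q²Δλ²) = 5682.4 nmi
Excess = 5682.4 − 5330.3 = 352.1 ≈ 352 nmi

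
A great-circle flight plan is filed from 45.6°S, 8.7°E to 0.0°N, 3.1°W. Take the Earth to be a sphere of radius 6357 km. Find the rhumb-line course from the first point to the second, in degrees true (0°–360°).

Meridional parts: M(φ₁)=-0.8963, M(φ₂)=-0.0000 → ΔM = +0.8963;  Δλ = -0.2059 rad
tan C = Δλ / ΔM = -0.2298 → C = 347.06°

347.1°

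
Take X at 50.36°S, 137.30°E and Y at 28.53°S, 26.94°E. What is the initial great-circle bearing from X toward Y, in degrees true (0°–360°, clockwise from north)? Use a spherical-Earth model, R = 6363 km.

236.7°

N = sin Δλ·cos φ₂ = -0.8237;  D = cos φ₁ sin φ₂ − sin φ₁ cos φ₂ cos Δλ = -0.5401
initial course = atan2(N, D) = 236.75°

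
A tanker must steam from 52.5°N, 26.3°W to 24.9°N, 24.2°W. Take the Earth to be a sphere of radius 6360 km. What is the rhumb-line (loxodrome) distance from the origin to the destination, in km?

3069 km

Δψ = ln[tan(π/4+φ₂/2)/tan(π/4+φ₁/2)] = -0.6315;  Δφ = -0.4817 rad,  Δλ = +0.0367 rad
q = Δφ/Δψ = 0.7628
d = R·√(Δφ² + q²Δλ²) = 6360·0.48252 = 3069 km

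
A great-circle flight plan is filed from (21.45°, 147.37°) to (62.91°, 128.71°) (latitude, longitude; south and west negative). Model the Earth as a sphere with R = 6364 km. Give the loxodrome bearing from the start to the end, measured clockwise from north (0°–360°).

Δψ = ln[tan(π/4+φ₂/2)/tan(π/4+φ₁/2)] = +1.0399
Δλ = -0.3257 rad (taken the short way round)
course = atan2(Δλ, Δψ) = 342.61°

342.6°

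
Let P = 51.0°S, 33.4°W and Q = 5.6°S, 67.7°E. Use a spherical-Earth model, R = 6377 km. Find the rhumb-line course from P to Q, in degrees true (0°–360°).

61.9°

Δψ = ln[tan(π/4+φ₂/2)/tan(π/4+φ₁/2)] = +0.9402
Δλ = +1.7645 rad (taken the short way round)
course = atan2(Δλ, Δψ) = 61.95°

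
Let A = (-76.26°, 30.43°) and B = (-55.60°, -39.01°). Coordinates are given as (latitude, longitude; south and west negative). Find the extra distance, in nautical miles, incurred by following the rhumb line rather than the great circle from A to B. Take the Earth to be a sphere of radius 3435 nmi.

101 nmi

Great circle: cos σ = sin φ₁ sin φ₂ + cos φ₁ cos φ₂ cos Δλ,  σ = 0.5574 rad → d_gc = 1914.71 nmi
Rhumb line: Δψ = +0.9436, q = Δφ/Δψ = 0.3821, d_rh = R√(Δφ²+q²Δλ²) = 2016.15 nmi
Excess = 2016.15 − 1914.71 = 101.44 ≈ 101 nmi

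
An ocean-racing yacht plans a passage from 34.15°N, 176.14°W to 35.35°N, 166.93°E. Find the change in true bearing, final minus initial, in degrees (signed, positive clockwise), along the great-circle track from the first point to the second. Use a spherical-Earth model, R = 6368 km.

Initial bearing θ₁ = atan2(sin Δλ cos φ₂, cos φ₁ sin φ₂ − sin φ₁ cos φ₂ cos Δλ) = 279.74°
Final bearing θ₂ = (initial bearing from the destination back to the start) + 180° = 270.05°
Δθ = θ₂ − θ₁ = -9.7°

-9.7°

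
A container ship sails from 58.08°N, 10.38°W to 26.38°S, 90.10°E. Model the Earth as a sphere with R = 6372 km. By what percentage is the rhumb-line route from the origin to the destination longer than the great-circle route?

2.3%

Great circle: σ = 2.0525 rad → d_gc = Rσ = 13078.6 km
Rhumb: Δφ = -1.4741, Δλ = +1.7537, Δψ = -1.7294, q = Δφ/Δψ = 0.8524 → d_rh = R√(Δφ²+q²Δλ²) = 13377.4 km
Excess = (13377.4 − 13078.6) / 13078.6 = 298.8 / 13078.6 = 2.28% ≈ 2.3%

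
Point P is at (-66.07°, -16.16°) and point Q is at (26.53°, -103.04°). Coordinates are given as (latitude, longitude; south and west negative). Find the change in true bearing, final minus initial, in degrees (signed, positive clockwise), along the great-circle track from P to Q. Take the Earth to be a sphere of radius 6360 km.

At departure: θ₁ = atan2(sin Δλ cos φ₂, cos φ₁ sin φ₂ − sin φ₁ cos φ₂ cos Δλ) = 284.18°
At arrival: θ₂ = atan2(sin Δλ cos φ₁, −cos φ₂ sin φ₁ + sin φ₂ cos φ₁ cos Δλ) = 333.92°
Δθ = θ₂ − θ₁ = +49.7°

+49.7°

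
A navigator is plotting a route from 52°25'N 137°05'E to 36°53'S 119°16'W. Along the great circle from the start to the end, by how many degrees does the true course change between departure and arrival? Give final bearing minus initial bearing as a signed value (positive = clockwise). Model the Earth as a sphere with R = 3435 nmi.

+27.2°

Initial bearing θ₁ = atan2(sin Δλ cos φ₂, cos φ₁ sin φ₂ − sin φ₁ cos φ₂ cos Δλ) = 105.56°
Final bearing θ₂ = (initial bearing from the destination back to the start) + 180° = 132.73°
Δθ = θ₂ − θ₁ = +27.2°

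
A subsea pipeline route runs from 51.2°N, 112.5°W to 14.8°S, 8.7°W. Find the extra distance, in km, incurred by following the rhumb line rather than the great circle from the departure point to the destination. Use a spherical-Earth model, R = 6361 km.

314 km

Great circle: cos σ = sin φ₁ sin φ₂ + cos φ₁ cos φ₂ cos Δλ,  σ = 1.9215 rad → d_gc = 12222.8 km
Rhumb line: Δψ = -1.3049, q = Δφ/Δψ = 0.8828, d_rh = R√(Δφ²+q²Δλ²) = 12537.0 km
Excess = 12537.0 − 12222.8 = 314.2 ≈ 314 km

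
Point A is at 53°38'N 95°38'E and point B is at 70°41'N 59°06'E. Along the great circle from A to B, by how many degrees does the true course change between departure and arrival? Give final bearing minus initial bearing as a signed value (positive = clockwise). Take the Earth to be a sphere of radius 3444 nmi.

At departure: θ₁ = atan2(sin Δλ cos φ₂, cos φ₁ sin φ₂ − sin φ₁ cos φ₂ cos Δλ) = 330.32°
At arrival: θ₂ = atan2(sin Δλ cos φ₁, −cos φ₂ sin φ₁ + sin φ₂ cos φ₁ cos Δλ) = 297.44°
Δθ = θ₂ − θ₁ = -32.9°

-32.9°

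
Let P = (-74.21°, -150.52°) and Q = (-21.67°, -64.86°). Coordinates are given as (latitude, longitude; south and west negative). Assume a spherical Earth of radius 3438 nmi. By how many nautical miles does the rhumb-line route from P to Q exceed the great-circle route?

Great circle: cos σ = sin φ₁ sin φ₂ + cos φ₁ cos φ₂ cos Δλ,  σ = 1.1870 rad → d_gc = 4080.8 nmi
Rhumb line: Δψ = +1.5881, q = Δφ/Δψ = 0.5774, d_rh = R√(Δφ²+q²Δλ²) = 4329.9 nmi
Excess = 4329.9 − 4080.8 = 249.1 ≈ 249 nmi

249 nmi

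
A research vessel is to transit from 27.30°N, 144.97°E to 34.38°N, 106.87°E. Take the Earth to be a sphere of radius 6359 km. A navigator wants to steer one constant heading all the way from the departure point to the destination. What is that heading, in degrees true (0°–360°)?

Δψ = ln[tan(π/4+φ₂/2)/tan(π/4+φ₁/2)] = +0.1441
Δλ = -0.6650 rad (taken the short way round)
course = atan2(Δλ, Δψ) = 282.23°

282.2°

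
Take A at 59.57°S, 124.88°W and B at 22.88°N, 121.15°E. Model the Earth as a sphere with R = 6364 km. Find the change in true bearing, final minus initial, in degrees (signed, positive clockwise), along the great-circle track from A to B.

+65.6°

At departure: θ₁ = atan2(sin Δλ cos φ₂, cos φ₁ sin φ₂ − sin φ₁ cos φ₂ cos Δλ) = 261.50°
At arrival: θ₂ = atan2(sin Δλ cos φ₁, −cos φ₂ sin φ₁ + sin φ₂ cos φ₁ cos Δλ) = 327.06°
Δθ = θ₂ − θ₁ = +65.6°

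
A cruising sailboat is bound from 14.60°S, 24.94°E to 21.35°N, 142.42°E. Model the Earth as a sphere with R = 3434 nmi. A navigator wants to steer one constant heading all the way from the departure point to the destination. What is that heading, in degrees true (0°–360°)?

Δψ = ln[tan(π/4+φ₂/2)/tan(π/4+φ₁/2)] = +0.6392
Δλ = +2.0504 rad (taken the short way round)
course = atan2(Δλ, Δψ) = 72.69°

72.7°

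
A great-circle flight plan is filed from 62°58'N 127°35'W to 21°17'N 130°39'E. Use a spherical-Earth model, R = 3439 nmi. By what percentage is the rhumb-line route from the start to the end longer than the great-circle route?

Great circle: σ = 1.3316 rad → d_gc = Rσ = 4579.2 nmi
Rhumb: Δφ = -0.7275, Δλ = -1.7762, Δψ = -1.0452, q = Δφ/Δψ = 0.6961 → d_rh = R√(Δφ²+q²Δλ²) = 4933.2 nmi
Excess = (4933.2 − 4579.2) / 4579.2 = 354.0 / 4579.2 = 7.73% ≈ 7.7%

7.7%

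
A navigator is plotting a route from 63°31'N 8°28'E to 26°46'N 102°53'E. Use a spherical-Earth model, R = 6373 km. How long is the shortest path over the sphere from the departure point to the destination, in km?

Haversine: a = sin²(Δφ/2)+cos φ₁ cos φ₂ sin²(Δλ/2) = 0.31378;  σ = 2·atan2(√a,√(1−a))
σ = 68.134° → d = Rσ = 6373·1.18916 = 7579 km

7579 km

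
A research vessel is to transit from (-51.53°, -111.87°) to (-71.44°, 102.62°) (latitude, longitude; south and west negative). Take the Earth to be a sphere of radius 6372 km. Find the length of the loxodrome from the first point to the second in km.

7736 km

Δψ = ln[tan(π/4+φ₂/2)/tan(π/4+φ₁/2)] = -0.7587;  Δφ = -0.3475 rad,  Δλ = -2.5396 rad
q = Δφ/Δψ = 0.4580
d = R·√(Δφ² + q²Δλ²) = 6372·1.21404 = 7736 km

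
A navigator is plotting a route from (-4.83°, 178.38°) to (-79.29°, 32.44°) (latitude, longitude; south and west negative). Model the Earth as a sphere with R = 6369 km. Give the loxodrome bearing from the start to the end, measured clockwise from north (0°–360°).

Δψ = ln[tan(π/4+φ₂/2)/tan(π/4+φ₁/2)] = -2.2829
Δλ = -2.5471 rad (taken the short way round)
course = atan2(Δλ, Δψ) = 228.13°

228.1°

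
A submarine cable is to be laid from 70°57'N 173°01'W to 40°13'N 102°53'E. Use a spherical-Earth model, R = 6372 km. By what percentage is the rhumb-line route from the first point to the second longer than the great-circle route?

Great circle: σ = 0.8816 rad → d_gc = Rσ = 5617.4 km
Rhumb: Δφ = -0.5364, Δλ = -1.4678, Δψ = -1.0172, q = Δφ/Δψ = 0.5273 → d_rh = R√(Δφ²+q²Δλ²) = 6000.7 km
Excess = (6000.7 − 5617.4) / 5617.4 = 383.3 / 5617.4 = 6.82% ≈ 6.8%

6.8%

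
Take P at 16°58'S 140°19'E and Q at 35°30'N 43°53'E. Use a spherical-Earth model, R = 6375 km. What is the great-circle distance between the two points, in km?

Haversine: a = sin²(Δφ/2)+cos φ₁ cos φ₂ sin²(Δλ/2) = 0.62835;  σ = 2·atan2(√a,√(1−a))
σ = 104.875° → d = Rσ = 6375·1.83041 = 11669 km

11669 km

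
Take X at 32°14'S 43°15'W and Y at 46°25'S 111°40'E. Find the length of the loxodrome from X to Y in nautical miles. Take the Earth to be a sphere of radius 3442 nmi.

7206 nmi

Δψ = ln[tan(π/4+φ₂/2)/tan(π/4+φ₁/2)] = -0.3219;  Δφ = -0.2475 rad,  Δλ = +2.7038 rad
q = Δφ/Δψ = 0.7689
d = R·√(Δφ² + q²Δλ²) = 3442·2.09368 = 7206 nmi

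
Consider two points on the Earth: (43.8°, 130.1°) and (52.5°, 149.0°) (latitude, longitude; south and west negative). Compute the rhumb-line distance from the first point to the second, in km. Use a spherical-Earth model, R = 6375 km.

Δψ = ln[tan(π/4+φ₂/2)/tan(π/4+φ₁/2)] = +0.2284;  Δφ = +0.1518 rad,  Δλ = +0.3299 rad
q = Δφ/Δψ = 0.6649
d = R·√(Δφ² + q²Δλ²) = 6375·0.26677 = 1701 km

1701 km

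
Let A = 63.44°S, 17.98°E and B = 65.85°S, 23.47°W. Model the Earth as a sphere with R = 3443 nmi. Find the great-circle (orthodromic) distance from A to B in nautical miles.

Haversine: a = sin²(Δφ/2)+cos φ₁ cos φ₂ sin²(Δλ/2) = 0.02335;  σ = 2·atan2(√a,√(1−a))
σ = 17.580° → d = Rσ = 3443·0.30683 = 1056 nmi

1056 nmi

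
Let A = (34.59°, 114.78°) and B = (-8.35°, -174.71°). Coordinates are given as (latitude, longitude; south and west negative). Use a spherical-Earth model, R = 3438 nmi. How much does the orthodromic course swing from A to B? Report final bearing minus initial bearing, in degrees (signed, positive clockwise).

+19.6°

At departure: θ₁ = atan2(sin Δλ cos φ₂, cos φ₁ sin φ₂ − sin φ₁ cos φ₂ cos Δλ) = 108.22°
At arrival: θ₂ = atan2(sin Δλ cos φ₁, −cos φ₂ sin φ₁ + sin φ₂ cos φ₁ cos Δλ) = 127.78°
Δθ = θ₂ − θ₁ = +19.6°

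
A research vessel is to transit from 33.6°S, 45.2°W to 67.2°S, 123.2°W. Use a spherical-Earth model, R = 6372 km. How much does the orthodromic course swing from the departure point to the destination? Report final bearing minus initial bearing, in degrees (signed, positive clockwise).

At departure: θ₁ = atan2(sin Δλ cos φ₂, cos φ₁ sin φ₂ − sin φ₁ cos φ₂ cos Δλ) = 207.66°
At arrival: θ₂ = atan2(sin Δλ cos φ₁, −cos φ₂ sin φ₁ + sin φ₂ cos φ₁ cos Δλ) = 273.85°
Δθ = θ₂ − θ₁ = +66.2°

+66.2°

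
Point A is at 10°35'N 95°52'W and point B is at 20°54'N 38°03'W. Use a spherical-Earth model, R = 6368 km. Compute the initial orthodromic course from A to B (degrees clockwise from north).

N = sin Δλ·cos φ₂ = +0.7907;  D = cos φ₁ sin φ₂ − sin φ₁ cos φ₂ cos Δλ = +0.2593
initial course = atan2(N, D) = 71.84°

71.8°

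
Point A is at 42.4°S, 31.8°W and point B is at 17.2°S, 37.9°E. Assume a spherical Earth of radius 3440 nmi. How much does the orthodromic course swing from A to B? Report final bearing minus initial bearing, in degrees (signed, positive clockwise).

-39.0°

At departure: θ₁ = atan2(sin Δλ cos φ₂, cos φ₁ sin φ₂ − sin φ₁ cos φ₂ cos Δλ) = 89.67°
At arrival: θ₂ = atan2(sin Δλ cos φ₁, −cos φ₂ sin φ₁ + sin φ₂ cos φ₁ cos Δλ) = 50.63°
Δθ = θ₂ − θ₁ = -39.0°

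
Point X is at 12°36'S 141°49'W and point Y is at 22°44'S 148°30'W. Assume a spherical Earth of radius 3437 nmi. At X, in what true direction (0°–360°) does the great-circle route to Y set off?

211.2°

θ = atan2( sin Δλ·cos φ₂ ,  cos φ₁ sin φ₂ − sin φ₁ cos φ₂ cos Δλ )
  = atan2(-0.1073, -0.1773) = 211.19°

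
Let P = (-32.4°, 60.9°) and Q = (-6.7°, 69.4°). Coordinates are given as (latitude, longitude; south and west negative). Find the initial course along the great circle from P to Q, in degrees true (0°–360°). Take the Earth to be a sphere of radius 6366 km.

18.9°

N = sin Δλ·cos φ₂ = +0.1468;  D = cos φ₁ sin φ₂ − sin φ₁ cos φ₂ cos Δλ = +0.4278
initial course = atan2(N, D) = 18.94°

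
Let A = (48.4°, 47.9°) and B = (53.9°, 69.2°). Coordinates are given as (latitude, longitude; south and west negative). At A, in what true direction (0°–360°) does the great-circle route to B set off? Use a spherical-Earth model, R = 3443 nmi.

59.5°

θ = atan2( sin Δλ·cos φ₂ ,  cos φ₁ sin φ₂ − sin φ₁ cos φ₂ cos Δλ )
  = atan2(+0.2140, +0.1259) = 59.53°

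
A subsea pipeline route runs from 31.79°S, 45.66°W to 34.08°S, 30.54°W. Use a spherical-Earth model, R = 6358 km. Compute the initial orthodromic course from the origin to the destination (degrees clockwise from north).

104.3°

N = sin Δλ·cos φ₂ = +0.2160;  D = cos φ₁ sin φ₂ − sin φ₁ cos φ₂ cos Δλ = -0.0551
initial course = atan2(N, D) = 104.30°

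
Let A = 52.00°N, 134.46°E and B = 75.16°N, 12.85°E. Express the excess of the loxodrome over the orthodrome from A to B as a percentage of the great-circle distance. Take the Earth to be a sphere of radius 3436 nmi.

17.7%

Great circle: σ = 0.8243 rad → d_gc = Rσ = 2832.3 nmi
Rhumb: Δφ = +0.4042, Δλ = -2.1225, Δψ = +0.9723, q = Δφ/Δψ = 0.4157 → d_rh = R√(Δφ²+q²Δλ²) = 3335.0 nmi
Excess = (3335.0 − 2832.3) / 2832.3 = 502.7 / 2832.3 = 17.749% ≈ 17.7%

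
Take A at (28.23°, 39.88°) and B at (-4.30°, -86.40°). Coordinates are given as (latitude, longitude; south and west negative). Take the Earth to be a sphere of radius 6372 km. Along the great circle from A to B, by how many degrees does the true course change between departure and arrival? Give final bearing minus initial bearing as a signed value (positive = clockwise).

At departure: θ₁ = atan2(sin Δλ cos φ₂, cos φ₁ sin φ₂ − sin φ₁ cos φ₂ cos Δλ) = 284.84°
At arrival: θ₂ = atan2(sin Δλ cos φ₁, −cos φ₂ sin φ₁ + sin φ₂ cos φ₁ cos Δλ) = 238.66°
Δθ = θ₂ − θ₁ = -46.2°

-46.2°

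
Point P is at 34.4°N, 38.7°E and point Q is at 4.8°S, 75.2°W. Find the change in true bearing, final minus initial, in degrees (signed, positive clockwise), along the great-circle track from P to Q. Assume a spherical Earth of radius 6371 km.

-45.2°

Initial bearing θ₁ = atan2(sin Δλ cos φ₂, cos φ₁ sin φ₂ − sin φ₁ cos φ₂ cos Δλ) = 279.90°
Final bearing θ₂ = (initial bearing from the destination back to the start) + 180° = 234.65°
Δθ = θ₂ − θ₁ = -45.2°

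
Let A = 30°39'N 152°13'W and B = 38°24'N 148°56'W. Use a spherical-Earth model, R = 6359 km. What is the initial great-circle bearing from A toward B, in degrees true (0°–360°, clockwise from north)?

18.3°

θ = atan2( sin Δλ·cos φ₂ ,  cos φ₁ sin φ₂ − sin φ₁ cos φ₂ cos Δλ )
  = atan2(+0.0449, +0.1355) = 18.33°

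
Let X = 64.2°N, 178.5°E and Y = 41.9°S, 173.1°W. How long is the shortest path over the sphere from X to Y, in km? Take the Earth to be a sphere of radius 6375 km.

Haversine: a = sin²(Δφ/2)+cos φ₁ cos φ₂ sin²(Δλ/2) = 0.64039;  σ = 2·atan2(√a,√(1−a))
σ = 106.307° → d = Rσ = 6375·1.85541 = 11828 km

11828 km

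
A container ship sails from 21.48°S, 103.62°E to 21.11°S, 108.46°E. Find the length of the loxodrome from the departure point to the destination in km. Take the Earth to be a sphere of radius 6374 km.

503 km

Rhumb course C = atan2(Δλ, Δψ) with Δψ = ln[tan(π/4+φ₂/2)/tan(π/4+φ₁/2)] = +0.0069, Δλ = +0.0845 → C = 85.31°
d = R·|Δφ| / |cos C| = 6374·0.00646 / 0.08177 = 503 km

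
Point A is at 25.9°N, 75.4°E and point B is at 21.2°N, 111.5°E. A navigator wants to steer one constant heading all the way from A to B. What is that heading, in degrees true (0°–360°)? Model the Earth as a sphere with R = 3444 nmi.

98.1°

Δψ = ln[tan(π/4+φ₂/2)/tan(π/4+φ₁/2)] = -0.0895
Δλ = +0.6301 rad (taken the short way round)
course = atan2(Δλ, Δψ) = 98.09°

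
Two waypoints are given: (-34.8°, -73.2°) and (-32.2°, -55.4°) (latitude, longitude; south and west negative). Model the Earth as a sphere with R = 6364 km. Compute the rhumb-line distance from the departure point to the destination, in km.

Rhumb course C = atan2(Δλ, Δψ) with Δψ = ln[tan(π/4+φ₂/2)/tan(π/4+φ₁/2)] = +0.0544, Δλ = +0.3107 → C = 80.06°
d = R·|Δφ| / |cos C| = 6364·0.04538 / 0.17256 = 1674 km

1674 km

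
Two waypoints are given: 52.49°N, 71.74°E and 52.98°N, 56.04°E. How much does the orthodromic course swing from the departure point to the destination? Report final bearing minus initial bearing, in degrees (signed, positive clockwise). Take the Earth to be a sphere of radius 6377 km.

At departure: θ₁ = atan2(sin Δλ cos φ₂, cos φ₁ sin φ₂ − sin φ₁ cos φ₂ cos Δλ) = 279.19°
At arrival: θ₂ = atan2(sin Δλ cos φ₁, −cos φ₂ sin φ₁ + sin φ₂ cos φ₁ cos Δλ) = 266.67°
Δθ = θ₂ − θ₁ = -12.5°

-12.5°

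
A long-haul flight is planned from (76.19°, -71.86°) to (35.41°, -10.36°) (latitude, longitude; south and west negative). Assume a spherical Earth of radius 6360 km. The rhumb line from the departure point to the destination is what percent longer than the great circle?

3.5%

Great circle: σ = 0.8559 rad → d_gc = Rσ = 5443.8 km
Rhumb: Δφ = -0.7117, Δλ = +1.0734, Δψ = -1.4495, q = Δφ/Δψ = 0.4910 → d_rh = R√(Δφ²+q²Δλ²) = 5632.7 km
Excess = (5632.7 − 5443.8) / 5443.8 = 188.9 / 5443.8 = 3.47% ≈ 3.5%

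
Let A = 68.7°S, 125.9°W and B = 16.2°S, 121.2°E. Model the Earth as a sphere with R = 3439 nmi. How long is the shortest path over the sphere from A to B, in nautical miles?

4974 nmi

Haversine: a = sin²(Δφ/2)+cos φ₁ cos φ₂ sin²(Δλ/2) = 0.43790;  σ = 2·atan2(√a,√(1−a))
σ = 82.866° → d = Rσ = 3439·1.44628 = 4974 nmi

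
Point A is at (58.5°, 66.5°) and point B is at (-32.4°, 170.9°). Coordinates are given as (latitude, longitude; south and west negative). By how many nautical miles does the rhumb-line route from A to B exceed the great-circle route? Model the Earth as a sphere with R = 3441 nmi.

156 nmi

Great circle: cos σ = sin φ₁ sin φ₂ + cos φ₁ cos φ₂ cos Δλ,  σ = 2.1731 rad → d_gc = 7477.8 nmi
Rhumb line: Δψ = -1.8640, q = Δφ/Δψ = 0.8511, d_rh = R√(Δφ²+q²Δλ²) = 7634.1 nmi
Excess = 7634.1 − 7477.8 = 156.3 ≈ 156 nmi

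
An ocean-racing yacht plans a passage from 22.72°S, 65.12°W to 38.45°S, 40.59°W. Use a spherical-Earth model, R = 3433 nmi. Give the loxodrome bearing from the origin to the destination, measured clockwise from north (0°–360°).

126.8°

Δψ = ln[tan(π/4+φ₂/2)/tan(π/4+φ₁/2)] = -0.3206
Δλ = +0.4281 rad (taken the short way round)
course = atan2(Δλ, Δψ) = 126.83°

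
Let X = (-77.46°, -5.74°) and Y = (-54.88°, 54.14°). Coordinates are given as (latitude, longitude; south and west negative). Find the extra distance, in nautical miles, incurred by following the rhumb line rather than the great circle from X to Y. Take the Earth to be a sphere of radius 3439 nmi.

Great circle: cos σ = sin φ₁ sin φ₂ + cos φ₁ cos φ₂ cos Δλ,  σ = 0.5333 rad → d_gc = 1834.1 nmi
Rhumb line: Δψ = +1.0579, q = Δφ/Δψ = 0.3725, d_rh = R√(Δφ²+q²Δλ²) = 1905.2 nmi
Excess = 1905.2 − 1834.1 = 71.1 ≈ 71 nmi

71 nmi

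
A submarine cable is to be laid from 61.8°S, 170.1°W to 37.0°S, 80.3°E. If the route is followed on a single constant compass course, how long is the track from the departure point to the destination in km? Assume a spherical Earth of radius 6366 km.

8167 km

Rhumb course C = atan2(Δλ, Δψ) with Δψ = ln[tan(π/4+φ₂/2)/tan(π/4+φ₁/2)] = +0.6856, Δλ = -1.9129 → C = 289.72°
d = R·|Δφ| / |cos C| = 6366·0.43284 / 0.33739 = 8167 km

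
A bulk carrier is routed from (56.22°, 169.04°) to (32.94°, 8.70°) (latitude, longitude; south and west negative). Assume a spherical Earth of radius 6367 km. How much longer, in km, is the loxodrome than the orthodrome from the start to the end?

Great circle: cos σ = sin φ₁ sin φ₂ + cos φ₁ cos φ₂ cos Δλ,  σ = 1.5583 rad → d_gc = 9921.4 km
Rhumb line: Δψ = -0.5825, q = Δφ/Δψ = 0.6976, d_rh = R√(Δφ²+q²Δλ²) = 12695.8 km
Excess = 12695.8 − 9921.4 = 2774.4 ≈ 2774 km

2774 km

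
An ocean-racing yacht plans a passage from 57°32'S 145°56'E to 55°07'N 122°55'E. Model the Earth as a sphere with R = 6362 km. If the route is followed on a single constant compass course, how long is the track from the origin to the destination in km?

12684 km

Rhumb course C = atan2(Δλ, Δψ) with Δψ = ln[tan(π/4+φ₂/2)/tan(π/4+φ₁/2)] = +2.3917, Δλ = -0.4017 → C = 350.47°
d = R·|Δφ| / |cos C| = 6362·1.96611 / 0.98619 = 12684 km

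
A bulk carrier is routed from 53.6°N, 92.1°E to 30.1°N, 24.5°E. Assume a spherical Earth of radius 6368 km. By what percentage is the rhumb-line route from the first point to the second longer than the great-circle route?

Great circle: σ = 0.9282 rad → d_gc = Rσ = 5910.6 km
Rhumb: Δφ = -0.4102, Δλ = -1.1798, Δψ = -0.5610, q = Δφ/Δψ = 0.7311 → d_rh = R√(Δφ²+q²Δλ²) = 6082.0 km
Excess = (6082.0 − 5910.6) / 5910.6 = 171.4 / 5910.6 = 2.90% ≈ 2.9%

2.9%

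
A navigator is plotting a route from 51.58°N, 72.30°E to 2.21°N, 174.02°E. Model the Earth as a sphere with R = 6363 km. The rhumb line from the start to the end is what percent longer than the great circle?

Great circle: σ = 1.6669 rad → d_gc = Rσ = 10606.3 km
Rhumb: Δφ = -0.8617, Δλ = +1.7753, Δψ = -1.0157, q = Δφ/Δψ = 0.8483 → d_rh = R√(Δφ²+q²Δλ²) = 11040.7 km
Excess = (11040.7 − 10606.3) / 10606.3 = 434.4 / 10606.3 = 4.10% ≈ 4.1%

4.1%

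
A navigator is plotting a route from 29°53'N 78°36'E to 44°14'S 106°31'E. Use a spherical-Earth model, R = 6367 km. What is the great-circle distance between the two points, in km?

Haversine: a = sin²(Δφ/2)+cos φ₁ cos φ₂ sin²(Δλ/2) = 0.39931;  σ = 2·atan2(√a,√(1−a))
σ = 78.382° → d = Rσ = 6367·1.36802 = 8710 km

8710 km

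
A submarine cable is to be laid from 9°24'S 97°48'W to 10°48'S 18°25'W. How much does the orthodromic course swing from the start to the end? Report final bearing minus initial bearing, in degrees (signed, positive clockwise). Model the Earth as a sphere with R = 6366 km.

At departure: θ₁ = atan2(sin Δλ cos φ₂, cos φ₁ sin φ₂ − sin φ₁ cos φ₂ cos Δλ) = 99.14°
At arrival: θ₂ = atan2(sin Δλ cos φ₁, −cos φ₂ sin φ₁ + sin φ₂ cos φ₁ cos Δλ) = 82.57°
Δθ = θ₂ − θ₁ = -16.6°

-16.6°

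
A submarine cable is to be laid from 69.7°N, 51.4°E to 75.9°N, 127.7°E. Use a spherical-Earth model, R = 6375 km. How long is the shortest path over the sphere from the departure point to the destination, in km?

Haversine: a = sin²(Δφ/2)+cos φ₁ cos φ₂ sin²(Δλ/2) = 0.03518;  σ = 2·atan2(√a,√(1−a))
σ = 21.620° → d = Rσ = 6375·0.37734 = 2406 km

2406 km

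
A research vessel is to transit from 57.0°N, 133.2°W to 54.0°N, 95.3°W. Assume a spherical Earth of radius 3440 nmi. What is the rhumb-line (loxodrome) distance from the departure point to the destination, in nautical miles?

1301 nmi

Rhumb course C = atan2(Δλ, Δψ) with Δψ = ln[tan(π/4+φ₂/2)/tan(π/4+φ₁/2)] = -0.0925, Δλ = +0.6615 → C = 97.96°
d = R·|Δφ| / |cos C| = 3440·0.05236 / 0.13849 = 1301 nmi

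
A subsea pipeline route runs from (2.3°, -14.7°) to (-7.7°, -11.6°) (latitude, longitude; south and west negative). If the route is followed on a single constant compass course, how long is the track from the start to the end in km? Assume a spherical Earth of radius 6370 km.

Rhumb course C = atan2(Δλ, Δψ) with Δψ = ln[tan(π/4+φ₂/2)/tan(π/4+φ₁/2)] = -0.1750, Δλ = +0.0541 → C = 162.82°
d = R·|Δφ| / |cos C| = 6370·0.17453 / 0.95536 = 1164 km

1164 km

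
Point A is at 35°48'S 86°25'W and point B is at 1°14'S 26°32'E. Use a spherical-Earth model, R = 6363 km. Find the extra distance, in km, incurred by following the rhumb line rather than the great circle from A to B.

328 km

Great circle: cos σ = sin φ₁ sin φ₂ + cos φ₁ cos φ₂ cos Δλ,  σ = 1.8793 rad → d_gc = 11957.7 km
Rhumb line: Δψ = +0.6484, q = Δφ/Δψ = 0.9304, d_rh = R√(Δφ²+q²Δλ²) = 12285.7 km
Excess = 12285.7 − 11957.7 = 328.0 ≈ 328 km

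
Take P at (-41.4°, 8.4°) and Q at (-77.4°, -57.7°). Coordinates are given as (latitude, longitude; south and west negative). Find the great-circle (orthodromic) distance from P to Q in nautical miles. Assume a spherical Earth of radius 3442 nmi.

Haversine: a = sin²(Δφ/2)+cos φ₁ cos φ₂ sin²(Δλ/2) = 0.14416;  σ = 2·atan2(√a,√(1−a))
σ = 44.628° → d = Rσ = 3442·0.77891 = 2681 nmi

2681 nmi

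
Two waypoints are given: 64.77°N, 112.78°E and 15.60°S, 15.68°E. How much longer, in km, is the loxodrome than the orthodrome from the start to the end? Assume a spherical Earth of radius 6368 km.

455 km

Great circle: cos σ = sin φ₁ sin φ₂ + cos φ₁ cos φ₂ cos Δλ,  σ = 1.8692 rad → d_gc = 11903.2 km
Rhumb line: Δψ = -1.7727, q = Δφ/Δψ = 0.7913, d_rh = R√(Δφ²+q²Δλ²) = 12357.8 km
Excess = 12357.8 − 11903.2 = 454.6 ≈ 455 km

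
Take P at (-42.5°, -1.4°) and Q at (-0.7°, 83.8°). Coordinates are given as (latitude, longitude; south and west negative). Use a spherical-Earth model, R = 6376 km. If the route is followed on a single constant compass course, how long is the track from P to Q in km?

9736 km

Δψ = ln[tan(π/4+φ₂/2)/tan(π/4+φ₁/2)] = +0.8087;  Δφ = +0.7295 rad,  Δλ = +1.4870 rad
q = Δφ/Δψ = 0.9021
d = R·√(Δφ² + q²Δλ²) = 6376·1.52697 = 9736 km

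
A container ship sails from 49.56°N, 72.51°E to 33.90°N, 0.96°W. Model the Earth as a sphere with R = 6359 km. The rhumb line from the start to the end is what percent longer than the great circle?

Great circle: σ = 0.9549 rad → d_gc = Rσ = 6072.3 km
Rhumb: Δφ = -0.2733, Δλ = -1.2823, Δψ = -0.3692, q = Δφ/Δψ = 0.7402 → d_rh = R√(Δφ²+q²Δλ²) = 6281.1 km
Excess = (6281.1 − 6072.3) / 6072.3 = 208.8 / 6072.3 = 3.44% ≈ 3.4%

3.4%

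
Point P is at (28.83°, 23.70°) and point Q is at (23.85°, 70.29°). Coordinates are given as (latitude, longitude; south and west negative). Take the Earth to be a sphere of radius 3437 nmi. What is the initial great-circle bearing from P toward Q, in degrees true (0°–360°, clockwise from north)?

N = sin Δλ·cos φ₂ = +0.6644;  D = cos φ₁ sin φ₂ − sin φ₁ cos φ₂ cos Δλ = +0.0511
initial course = atan2(N, D) = 85.60°

85.6°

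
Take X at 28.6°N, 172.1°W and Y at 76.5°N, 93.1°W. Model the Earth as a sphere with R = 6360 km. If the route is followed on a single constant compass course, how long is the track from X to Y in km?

6995 km

Δψ = ln[tan(π/4+φ₂/2)/tan(π/4+φ₁/2)] = +1.6128;  Δφ = +0.8360 rad,  Δλ = +1.3788 rad
q = Δφ/Δψ = 0.5184
d = R·√(Δφ² + q²Δλ²) = 6360·1.09990 = 6995 km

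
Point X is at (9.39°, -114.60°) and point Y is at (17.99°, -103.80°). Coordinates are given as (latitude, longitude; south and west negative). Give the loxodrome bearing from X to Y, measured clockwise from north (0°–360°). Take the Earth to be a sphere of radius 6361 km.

50.6°

Meridional parts: M(φ₁)=+0.1646, M(φ₂)=+0.3193 → ΔM = +0.1546;  Δλ = +0.1885 rad
tan C = Δλ / ΔM = +1.2189 → C = 50.63°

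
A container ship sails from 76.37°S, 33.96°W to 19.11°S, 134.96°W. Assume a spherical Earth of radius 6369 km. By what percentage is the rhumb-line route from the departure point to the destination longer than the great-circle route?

Great circle: σ = 1.2915 rad → d_gc = Rσ = 8225.6 km
Rhumb: Δφ = +0.9994, Δλ = -1.7628, Δψ = +1.7845, q = Δφ/Δψ = 0.5600 → d_rh = R√(Δφ²+q²Δλ²) = 8947.0 km
Excess = (8947.0 − 8225.6) / 8225.6 = 721.4 / 8225.6 = 8.77% ≈ 8.8%

8.8%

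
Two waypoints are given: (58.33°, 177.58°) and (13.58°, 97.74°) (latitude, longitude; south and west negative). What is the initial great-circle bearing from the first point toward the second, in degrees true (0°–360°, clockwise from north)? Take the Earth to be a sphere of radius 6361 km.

268.6°

θ = atan2( sin Δλ·cos φ₂ ,  cos φ₁ sin φ₂ − sin φ₁ cos φ₂ cos Δλ )
  = atan2(-0.9568, -0.0227) = 268.64°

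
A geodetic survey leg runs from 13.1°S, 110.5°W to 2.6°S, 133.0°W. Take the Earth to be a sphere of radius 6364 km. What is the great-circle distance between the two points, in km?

2733 km

cos σ = sin φ₁ sin φ₂ + cos φ₁ cos φ₂ cos Δλ
      = sin(-13.10°)sin(-2.60°) + cos(-13.10°)cos(-2.60°)cos(-22.50°) = 0.9092
σ = 24.606° → d = Rσ = 6364·0.42946 = 2733 km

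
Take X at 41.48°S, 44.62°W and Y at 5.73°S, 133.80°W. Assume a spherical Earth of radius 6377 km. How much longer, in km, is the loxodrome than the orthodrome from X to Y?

Great circle: cos σ = sin φ₁ sin φ₂ + cos φ₁ cos φ₂ cos Δλ,  σ = 1.4939 rad → d_gc = 9526.7 km
Rhumb line: Δψ = +0.6968, q = Δφ/Δψ = 0.8954, d_rh = R√(Δφ²+q²Δλ²) = 9737.7 km
Excess = 9737.7 − 9526.7 = 211.0 ≈ 211 km

211 km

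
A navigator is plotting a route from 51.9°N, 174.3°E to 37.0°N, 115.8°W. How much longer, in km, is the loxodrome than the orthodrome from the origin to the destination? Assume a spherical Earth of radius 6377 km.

Great circle: cos σ = sin φ₁ sin φ₂ + cos φ₁ cos φ₂ cos Δλ,  σ = 0.8725 rad → d_gc = 5563.7 km
Rhumb line: Δψ = -0.3673, q = Δφ/Δψ = 0.7079, d_rh = R√(Δφ²+q²Δλ²) = 5751.9 km
Excess = 5751.9 − 5563.7 = 188.2 ≈ 188 km

188 km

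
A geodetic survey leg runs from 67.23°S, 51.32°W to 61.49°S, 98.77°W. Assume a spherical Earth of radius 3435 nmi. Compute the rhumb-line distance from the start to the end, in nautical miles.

1273 nmi

Rhumb course C = atan2(Δλ, Δψ) with Δψ = ln[tan(π/4+φ₂/2)/tan(π/4+φ₁/2)] = +0.2325, Δλ = -0.8282 → C = 285.68°
d = R·|Δφ| / |cos C| = 3435·0.10018 / 0.27025 = 1273 nmi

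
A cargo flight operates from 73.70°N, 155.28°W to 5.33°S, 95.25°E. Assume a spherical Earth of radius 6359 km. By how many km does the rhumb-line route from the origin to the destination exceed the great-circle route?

872 km

Great circle: cos σ = sin φ₁ sin φ₂ + cos φ₁ cos φ₂ cos Δλ,  σ = 1.7541 rad → d_gc = 11154.5 km
Rhumb line: Δψ = -2.0366, q = Δφ/Δψ = 0.6773, d_rh = R√(Δφ²+q²Δλ²) = 12026.8 km
Excess = 12026.8 − 11154.5 = 872.3 ≈ 872 km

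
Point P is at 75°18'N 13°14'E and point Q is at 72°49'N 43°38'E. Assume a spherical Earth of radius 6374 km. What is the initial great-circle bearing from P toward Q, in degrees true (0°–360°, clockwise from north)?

N = sin Δλ·cos φ₂ = +0.1495;  D = cos φ₁ sin φ₂ − sin φ₁ cos φ₂ cos Δλ = -0.0040
initial course = atan2(N, D) = 91.55°

91.5°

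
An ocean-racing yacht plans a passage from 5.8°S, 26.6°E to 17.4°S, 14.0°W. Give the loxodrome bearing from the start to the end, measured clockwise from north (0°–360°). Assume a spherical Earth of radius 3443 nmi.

Δψ = ln[tan(π/4+φ₂/2)/tan(π/4+φ₁/2)] = -0.2071
Δλ = -0.7086 rad (taken the short way round)
course = atan2(Δλ, Δψ) = 253.71°

253.7°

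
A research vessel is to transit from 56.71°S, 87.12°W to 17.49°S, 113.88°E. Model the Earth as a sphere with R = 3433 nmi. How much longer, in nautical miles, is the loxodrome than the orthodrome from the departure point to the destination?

1422 nmi

Great circle: cos σ = sin φ₁ sin φ₂ + cos φ₁ cos φ₂ cos Δλ,  σ = 1.8106 rad → d_gc = 6215.8 nmi
Rhumb line: Δψ = +0.8973, q = Δφ/Δψ = 0.7629, d_rh = R√(Δφ²+q²Δλ²) = 7638.1 nmi
Excess = 7638.1 − 6215.8 = 1422.3 ≈ 1422 nmi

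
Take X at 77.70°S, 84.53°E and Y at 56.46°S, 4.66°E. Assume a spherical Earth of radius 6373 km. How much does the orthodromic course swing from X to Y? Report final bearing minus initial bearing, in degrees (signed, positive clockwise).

At departure: θ₁ = atan2(sin Δλ cos φ₂, cos φ₁ sin φ₂ − sin φ₁ cos φ₂ cos Δλ) = 261.36°
At arrival: θ₂ = atan2(sin Δλ cos φ₁, −cos φ₂ sin φ₁ + sin φ₂ cos φ₁ cos Δλ) = 337.59°
Δθ = θ₂ − θ₁ = +76.2°

+76.2°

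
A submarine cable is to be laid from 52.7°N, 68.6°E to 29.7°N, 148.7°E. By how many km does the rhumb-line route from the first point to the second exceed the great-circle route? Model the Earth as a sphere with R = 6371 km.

Great circle: cos σ = sin φ₁ sin φ₂ + cos φ₁ cos φ₂ cos Δλ,  σ = 1.0649 rad → d_gc = 6784.2 km
Rhumb line: Δψ = -0.5429, q = Δφ/Δψ = 0.7394, d_rh = R√(Δφ²+q²Δλ²) = 7064.9 km
Excess = 7064.9 − 6784.2 = 280.7 ≈ 281 km

281 km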